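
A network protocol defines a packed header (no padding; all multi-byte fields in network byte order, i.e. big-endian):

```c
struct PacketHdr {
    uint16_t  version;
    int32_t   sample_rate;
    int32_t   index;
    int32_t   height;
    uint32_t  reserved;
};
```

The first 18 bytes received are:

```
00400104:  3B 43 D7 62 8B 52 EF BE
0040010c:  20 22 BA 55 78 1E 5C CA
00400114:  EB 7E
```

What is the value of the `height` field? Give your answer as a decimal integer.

-1168803810

`height` follows `version` (2 B), `sample_rate` (4 B), `index` (4 B), so it starts at offset 2 + 4 + 4 = 10 and occupies 4 bytes.
Bytes at offsets 10..13: BA 55 78 1E.
Big-endian stores the most-significant byte at the lowest address.
The bytes are already most-significant first: 0xBA55781E.
Top bit is set, so as a signed 32-bit value this is 0xBA55781E − 2^32 = -1168803810.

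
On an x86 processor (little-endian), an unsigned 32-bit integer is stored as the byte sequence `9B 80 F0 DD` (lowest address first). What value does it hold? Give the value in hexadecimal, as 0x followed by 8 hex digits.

In little-endian order the low byte comes first in memory.
Reassemble most-significant byte first: DD F0 80 9B → 0xDDF0809B.

0xDDF0809B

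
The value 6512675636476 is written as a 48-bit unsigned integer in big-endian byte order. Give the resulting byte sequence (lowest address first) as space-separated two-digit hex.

05 EC 59 B7 C4 FC

6512675636476 in hexadecimal, padded to 48 bits, is 0x05EC59B7C4FC.
Split into bytes (most-significant first): 05 EC 59 B7 C4 FC.
Big-endian stores the most-significant byte at the lowest address.
So the memory order matches the most-significant-first order: 05 EC 59 B7 C4 FC.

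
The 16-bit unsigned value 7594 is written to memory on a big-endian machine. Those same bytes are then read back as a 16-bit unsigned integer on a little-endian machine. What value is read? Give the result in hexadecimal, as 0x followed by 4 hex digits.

7594 in 16-bit hexadecimal is 0x1DAA.
Stored big-endian, the bytes at ascending addresses are 1D AA.
Read back as little-endian, the first byte is least significant, giving 0xAA1D.

0xAA1D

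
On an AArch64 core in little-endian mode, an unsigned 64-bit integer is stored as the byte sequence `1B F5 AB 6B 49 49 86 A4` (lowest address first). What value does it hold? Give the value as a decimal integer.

11855243648787281179

Little-endian: lowest address holds the least-significant byte.
Reassemble most-significant byte first: A4 86 49 49 6B AB F5 1B → 0xA48649496BABF51B.
0xA48649496BABF51B = 11855243648787281179.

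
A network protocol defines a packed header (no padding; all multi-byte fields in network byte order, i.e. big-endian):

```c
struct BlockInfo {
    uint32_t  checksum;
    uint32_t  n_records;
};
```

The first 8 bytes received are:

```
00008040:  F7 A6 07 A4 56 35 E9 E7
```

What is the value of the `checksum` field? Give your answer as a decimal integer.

`checksum` is the first field, at byte offset 0, occupying 4 bytes.
Bytes at offsets 0..3: F7 A6 07 A4.
Big-endian stores the most-significant byte at the lowest address.
The bytes are already most-significant first: 0xF7A607A4.
0xF7A607A4 = 4154853284.

4154853284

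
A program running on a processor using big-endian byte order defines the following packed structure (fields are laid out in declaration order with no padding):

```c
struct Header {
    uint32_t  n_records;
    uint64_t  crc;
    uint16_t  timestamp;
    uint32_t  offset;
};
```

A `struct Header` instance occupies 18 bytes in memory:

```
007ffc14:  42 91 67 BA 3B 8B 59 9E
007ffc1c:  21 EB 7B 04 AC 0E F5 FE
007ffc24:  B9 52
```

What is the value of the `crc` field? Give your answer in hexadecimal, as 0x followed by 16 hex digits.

0x3B8B599E21EB7B04

`crc` follows `n_records` (4 bytes), so it starts at byte offset 4 and occupies 8 bytes.
Bytes at offsets 4..11: 3B 8B 59 9E 21 EB 7B 04.
In big-endian order the high byte comes first in memory.
The bytes are already most-significant first: 0x3B8B599E21EB7B04.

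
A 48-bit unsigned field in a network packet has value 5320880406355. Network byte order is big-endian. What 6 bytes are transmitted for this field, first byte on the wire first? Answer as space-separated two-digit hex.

5320880406355 in hexadecimal, padded to 48 bits, is 0x04D6DD2FBF53.
Split into bytes (most-significant first): 04 D6 DD 2F BF 53.
Big-endian stores the most-significant byte at the lowest address.
So the memory order matches the most-significant-first order: 04 D6 DD 2F BF 53.

04 D6 DD 2F BF 53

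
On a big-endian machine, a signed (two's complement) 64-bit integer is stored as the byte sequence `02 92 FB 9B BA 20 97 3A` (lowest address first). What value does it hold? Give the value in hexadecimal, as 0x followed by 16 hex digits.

0x0292FB9BBA20973A

In big-endian order the high byte comes first in memory.
The bytes are already most-significant first: 0x0292FB9BBA20973A.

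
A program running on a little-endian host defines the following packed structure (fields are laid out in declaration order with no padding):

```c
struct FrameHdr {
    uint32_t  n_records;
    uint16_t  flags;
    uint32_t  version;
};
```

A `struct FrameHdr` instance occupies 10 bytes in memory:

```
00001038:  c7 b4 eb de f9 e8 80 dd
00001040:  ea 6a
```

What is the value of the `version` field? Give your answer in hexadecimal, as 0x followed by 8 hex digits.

`version` follows `n_records` (4 B), `flags` (2 B), so it starts at offset 4 + 2 = 6 and occupies 4 bytes.
Bytes at offsets 6..9: 80 DD EA 6A.
In little-endian order the low byte comes first in memory.
Reassemble most-significant byte first: 6A EA DD 80 → 0x6AEADD80.

0x6AEADD80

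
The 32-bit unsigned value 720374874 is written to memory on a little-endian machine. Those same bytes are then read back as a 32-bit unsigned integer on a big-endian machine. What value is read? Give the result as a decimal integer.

1510797354

720374874 in 32-bit hexadecimal is 0x2AF00C5A.
Stored little-endian, the bytes at ascending addresses are 5A 0C F0 2A.
Read back as big-endian, the last byte is least significant, giving 0x5A0CF02A.
0x5A0CF02A = 1510797354.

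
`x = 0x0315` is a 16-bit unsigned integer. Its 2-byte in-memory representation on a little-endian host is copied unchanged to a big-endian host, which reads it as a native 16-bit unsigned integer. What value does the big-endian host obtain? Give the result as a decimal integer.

5379

Stored little-endian, the bytes at ascending addresses are 15 03.
Read back as big-endian, the last byte is least significant, giving 0x1503.
0x1503 = 5379.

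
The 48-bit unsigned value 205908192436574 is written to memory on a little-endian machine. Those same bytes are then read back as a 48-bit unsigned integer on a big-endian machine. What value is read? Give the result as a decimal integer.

104048447210939

205908192436574 in 48-bit hexadecimal is 0xBB45BCAAA15E.
Stored little-endian, the bytes at ascending addresses are 5E A1 AA BC 45 BB.
Read back as big-endian, the last byte is least significant, giving 0x5EA1AABC45BB.
0x5EA1AABC45BB = 104048447210939.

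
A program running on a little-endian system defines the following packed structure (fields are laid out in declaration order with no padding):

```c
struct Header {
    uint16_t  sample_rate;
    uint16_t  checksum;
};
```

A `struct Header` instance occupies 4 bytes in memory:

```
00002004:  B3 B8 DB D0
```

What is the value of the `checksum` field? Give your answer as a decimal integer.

`checksum` follows `sample_rate` (2 bytes), so it starts at byte offset 2 and occupies 2 bytes.
Bytes at offsets 2..3: DB D0.
In little-endian order the low byte comes first in memory.
Reassemble most-significant byte first: D0 DB → 0xD0DB.
0xD0DB = 53467.

53467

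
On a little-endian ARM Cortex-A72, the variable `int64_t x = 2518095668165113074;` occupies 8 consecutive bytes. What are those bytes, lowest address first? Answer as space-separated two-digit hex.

F2 74 6E 33 AB 12 F2 22

2518095668165113074 in hexadecimal, padded to 64 bits, is 0x22F212AB336E74F2.
Split into bytes (most-significant first): 22 F2 12 AB 33 6E 74 F2.
Little-endian stores the least-significant byte at the lowest address.
So at ascending addresses the bytes are F2 74 6E 33 AB 12 F2 22.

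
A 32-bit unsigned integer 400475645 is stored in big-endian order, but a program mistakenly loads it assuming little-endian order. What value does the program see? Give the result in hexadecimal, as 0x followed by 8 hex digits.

0xFDC5DE17

400475645 in 32-bit hexadecimal is 0x17DEC5FD.
Stored big-endian, the bytes at ascending addresses are 17 DE C5 FD.
Read back as little-endian, the first byte is least significant, giving 0xFDC5DE17.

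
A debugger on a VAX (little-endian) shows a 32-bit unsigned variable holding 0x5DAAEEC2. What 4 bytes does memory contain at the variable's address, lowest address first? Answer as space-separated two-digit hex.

Split into bytes (most-significant first): 5D AA EE C2.
In little-endian order the low byte comes first in memory.
So at ascending addresses the bytes are C2 EE AA 5D.

C2 EE AA 5D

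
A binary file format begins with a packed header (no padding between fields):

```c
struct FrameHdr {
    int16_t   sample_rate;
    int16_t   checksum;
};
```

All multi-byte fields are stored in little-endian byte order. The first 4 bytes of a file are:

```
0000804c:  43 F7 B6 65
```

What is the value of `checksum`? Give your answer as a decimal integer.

`checksum` follows `sample_rate` (2 bytes), so it starts at byte offset 2 and occupies 2 bytes.
Bytes at offsets 2..3: B6 65.
Little-endian: lowest address holds the least-significant byte.
Reassemble most-significant byte first: 65 B6 → 0x65B6.
0x65B6 = 26038.

26038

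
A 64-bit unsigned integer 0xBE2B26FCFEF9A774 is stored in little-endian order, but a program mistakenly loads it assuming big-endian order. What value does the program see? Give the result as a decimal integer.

Stored little-endian, the bytes at ascending addresses are 74 A7 F9 FE FC 26 2B BE.
Read back as big-endian, the last byte is least significant, giving 0x74A7F9FEFC262BBE.
0x74A7F9FEFC262BBE = 8405962103057689534.

8405962103057689534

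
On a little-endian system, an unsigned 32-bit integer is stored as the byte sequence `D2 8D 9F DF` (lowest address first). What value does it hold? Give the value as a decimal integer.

3751775698

Little-endian stores the least-significant byte at the lowest address.
Reassemble most-significant byte first: DF 9F 8D D2 → 0xDF9F8DD2.
0xDF9F8DD2 = 3751775698.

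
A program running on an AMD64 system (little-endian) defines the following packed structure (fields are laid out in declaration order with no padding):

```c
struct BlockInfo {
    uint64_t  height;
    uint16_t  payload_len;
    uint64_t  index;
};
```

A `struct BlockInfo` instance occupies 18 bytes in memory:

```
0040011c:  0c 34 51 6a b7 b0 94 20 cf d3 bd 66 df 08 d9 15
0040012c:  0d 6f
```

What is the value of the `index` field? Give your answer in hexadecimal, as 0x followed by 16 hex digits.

0x6F0D15D908DF66BD

`index` follows `height` (8 B), `payload_len` (2 B), so it starts at offset 8 + 2 = 10 and occupies 8 bytes.
Bytes at offsets 10..17: BD 66 DF 08 D9 15 0D 6F.
Little-endian stores the least-significant byte at the lowest address.
Reassemble most-significant byte first: 6F 0D 15 D9 08 DF 66 BD → 0x6F0D15D908DF66BD.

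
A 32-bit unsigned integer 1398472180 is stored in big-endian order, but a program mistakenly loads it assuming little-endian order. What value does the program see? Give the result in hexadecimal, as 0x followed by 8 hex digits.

0xF4FD5A53

1398472180 in 32-bit hexadecimal is 0x535AFDF4.
Stored big-endian, the bytes at ascending addresses are 53 5A FD F4.
Read back as little-endian, the first byte is least significant, giving 0xF4FD5A53.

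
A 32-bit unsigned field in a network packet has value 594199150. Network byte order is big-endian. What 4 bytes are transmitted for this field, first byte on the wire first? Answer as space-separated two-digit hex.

23 6A C2 6E

594199150 in hexadecimal, padded to 32 bits, is 0x236AC26E.
Split into bytes (most-significant first): 23 6A C2 6E.
In big-endian order the high byte comes first in memory.
So the memory order matches the most-significant-first order: 23 6A C2 6E.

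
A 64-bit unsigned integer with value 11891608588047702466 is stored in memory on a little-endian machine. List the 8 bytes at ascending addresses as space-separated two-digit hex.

11891608588047702466 in hexadecimal, padded to 64 bits, is 0xA5077B01A29159C2.
Split into bytes (most-significant first): A5 07 7B 01 A2 91 59 C2.
Little-endian: lowest address holds the least-significant byte.
So at ascending addresses the bytes are C2 59 91 A2 01 7B 07 A5.

C2 59 91 A2 01 7B 07 A5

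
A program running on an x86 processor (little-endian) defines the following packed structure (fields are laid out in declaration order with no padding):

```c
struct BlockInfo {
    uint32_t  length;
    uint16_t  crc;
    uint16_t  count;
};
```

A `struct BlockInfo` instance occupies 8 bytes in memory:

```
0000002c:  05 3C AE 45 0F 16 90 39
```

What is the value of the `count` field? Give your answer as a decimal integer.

14736

`count` follows `length` (4 B), `crc` (2 B), so it starts at offset 4 + 2 = 6 and occupies 2 bytes.
Bytes at offsets 6..7: 90 39.
Little-endian: lowest address holds the least-significant byte.
Reassemble most-significant byte first: 39 90 → 0x3990.
0x3990 = 14736.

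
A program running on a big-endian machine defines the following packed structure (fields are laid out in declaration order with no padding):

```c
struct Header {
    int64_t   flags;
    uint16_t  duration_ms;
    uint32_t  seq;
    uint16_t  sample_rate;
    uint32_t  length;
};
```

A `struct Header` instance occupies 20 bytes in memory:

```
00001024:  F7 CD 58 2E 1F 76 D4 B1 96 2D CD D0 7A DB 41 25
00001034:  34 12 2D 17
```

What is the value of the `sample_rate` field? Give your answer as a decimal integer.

`sample_rate` follows `flags` (8 B), `duration_ms` (2 B), `seq` (4 B), so it starts at offset 8 + 2 + 4 = 14 and occupies 2 bytes.
Bytes at offsets 14..15: 41 25.
Big-endian stores the most-significant byte at the lowest address.
The bytes are already most-significant first: 0x4125.
0x4125 = 16677.

16677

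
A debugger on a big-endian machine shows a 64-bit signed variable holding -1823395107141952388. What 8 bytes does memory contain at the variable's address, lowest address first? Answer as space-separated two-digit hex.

E6 B1 FF CF 91 9E 5C 7C

Two's complement of -1823395107141952388 in 64 bits: 1823395107141952388 = 0x194E00306E61A384; invert → 0xE6B1FFCF919E5C7B; add 1 → 0xE6B1FFCF919E5C7C.
Split into bytes (most-significant first): E6 B1 FF CF 91 9E 5C 7C.
In big-endian order the high byte comes first in memory.
So the memory order matches the most-significant-first order: E6 B1 FF CF 91 9E 5C 7C.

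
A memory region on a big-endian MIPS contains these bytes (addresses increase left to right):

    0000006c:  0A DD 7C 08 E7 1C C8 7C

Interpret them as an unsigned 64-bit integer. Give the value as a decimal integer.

In big-endian order the high byte comes first in memory.
The bytes are already most-significant first: 0x0ADD7C08E71CC87C.
0x0ADD7C08E71CC87C = 782918287911340156.

782918287911340156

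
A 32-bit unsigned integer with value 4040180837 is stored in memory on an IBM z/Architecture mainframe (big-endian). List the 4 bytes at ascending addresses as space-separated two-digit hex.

F0 D0 44 65

4040180837 in hexadecimal, padded to 32 bits, is 0xF0D04465.
Split into bytes (most-significant first): F0 D0 44 65.
In big-endian order the high byte comes first in memory.
So the memory order matches the most-significant-first order: F0 D0 44 65.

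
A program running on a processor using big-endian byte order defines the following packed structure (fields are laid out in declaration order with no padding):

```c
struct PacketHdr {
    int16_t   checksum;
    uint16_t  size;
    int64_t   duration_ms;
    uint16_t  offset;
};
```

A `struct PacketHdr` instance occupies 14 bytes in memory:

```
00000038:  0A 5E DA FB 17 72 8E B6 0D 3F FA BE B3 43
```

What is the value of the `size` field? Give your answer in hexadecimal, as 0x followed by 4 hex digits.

`size` follows `checksum` (2 bytes), so it starts at byte offset 2 and occupies 2 bytes.
Bytes at offsets 2..3: DA FB.
In big-endian order the high byte comes first in memory.
The bytes are already most-significant first: 0xDAFB.

0xDAFB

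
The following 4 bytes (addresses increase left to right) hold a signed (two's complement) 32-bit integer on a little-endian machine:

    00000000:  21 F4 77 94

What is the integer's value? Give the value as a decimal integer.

-1804078047

Little-endian stores the least-significant byte at the lowest address.
Reassemble most-significant byte first: 94 77 F4 21 → 0x9477F421.
Top bit is set, so as a signed 32-bit value this is 0x9477F421 − 2^32 = -1804078047.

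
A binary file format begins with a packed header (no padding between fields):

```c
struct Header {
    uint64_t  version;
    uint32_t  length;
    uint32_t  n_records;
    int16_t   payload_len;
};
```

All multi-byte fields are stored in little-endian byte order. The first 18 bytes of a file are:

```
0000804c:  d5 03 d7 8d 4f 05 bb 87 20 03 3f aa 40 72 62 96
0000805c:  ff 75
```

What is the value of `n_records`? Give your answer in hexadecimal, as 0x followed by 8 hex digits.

0x96627240

`n_records` follows `version` (8 B), `length` (4 B), so it starts at offset 8 + 4 = 12 and occupies 4 bytes.
Bytes at offsets 12..15: 40 72 62 96.
Little-endian: lowest address holds the least-significant byte.
Reassemble most-significant byte first: 96 62 72 40 → 0x96627240.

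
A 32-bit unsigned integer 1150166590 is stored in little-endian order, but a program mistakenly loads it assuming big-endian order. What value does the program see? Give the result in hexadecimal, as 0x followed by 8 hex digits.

0x3E268E44

1150166590 in 32-bit hexadecimal is 0x448E263E.
Stored little-endian, the bytes at ascending addresses are 3E 26 8E 44.
Read back as big-endian, the last byte is least significant, giving 0x3E268E44.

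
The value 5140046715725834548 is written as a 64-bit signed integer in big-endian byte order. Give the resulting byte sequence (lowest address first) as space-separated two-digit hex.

5140046715725834548 in hexadecimal, padded to 64 bits, is 0x47551D413BC06934.
Split into bytes (most-significant first): 47 55 1D 41 3B C0 69 34.
Big-endian: lowest address holds the most-significant byte.
So the memory order matches the most-significant-first order: 47 55 1D 41 3B C0 69 34.

47 55 1D 41 3B C0 69 34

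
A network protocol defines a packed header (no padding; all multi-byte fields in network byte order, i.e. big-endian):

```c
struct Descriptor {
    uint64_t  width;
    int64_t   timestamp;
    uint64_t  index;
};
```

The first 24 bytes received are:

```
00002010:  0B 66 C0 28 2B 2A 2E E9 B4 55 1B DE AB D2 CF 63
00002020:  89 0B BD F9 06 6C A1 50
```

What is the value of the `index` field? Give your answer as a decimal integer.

9875195485192233296

`index` follows `width` (8 B), `timestamp` (8 B), so it starts at offset 8 + 8 = 16 and occupies 8 bytes.
Bytes at offsets 16..23: 89 0B BD F9 06 6C A1 50.
Big-endian: lowest address holds the most-significant byte.
The bytes are already most-significant first: 0x890BBDF9066CA150.
0x890BBDF9066CA150 = 9875195485192233296.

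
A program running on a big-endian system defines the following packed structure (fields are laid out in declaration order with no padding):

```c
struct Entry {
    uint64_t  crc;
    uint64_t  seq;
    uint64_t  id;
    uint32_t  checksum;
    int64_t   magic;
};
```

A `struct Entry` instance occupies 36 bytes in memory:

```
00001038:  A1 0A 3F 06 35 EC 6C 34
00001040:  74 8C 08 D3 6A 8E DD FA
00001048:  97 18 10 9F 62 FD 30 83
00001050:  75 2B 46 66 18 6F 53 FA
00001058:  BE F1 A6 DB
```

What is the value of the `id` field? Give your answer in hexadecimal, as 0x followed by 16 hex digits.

0x9718109F62FD3083

`id` follows `crc` (8 B), `seq` (8 B), so it starts at offset 8 + 8 = 16 and occupies 8 bytes.
Bytes at offsets 16..23: 97 18 10 9F 62 FD 30 83.
Big-endian: lowest address holds the most-significant byte.
The bytes are already most-significant first: 0x9718109F62FD3083.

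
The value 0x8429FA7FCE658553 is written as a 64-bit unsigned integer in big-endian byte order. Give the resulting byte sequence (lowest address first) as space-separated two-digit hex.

Split into bytes (most-significant first): 84 29 FA 7F CE 65 85 53.
Big-endian stores the most-significant byte at the lowest address.
So the memory order matches the most-significant-first order: 84 29 FA 7F CE 65 85 53.

84 29 FA 7F CE 65 85 53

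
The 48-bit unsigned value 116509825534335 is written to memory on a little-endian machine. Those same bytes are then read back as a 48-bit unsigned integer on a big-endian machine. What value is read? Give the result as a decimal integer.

140229659785065

116509825534335 in 48-bit hexadecimal is 0x69F70EC3897F.
Stored little-endian, the bytes at ascending addresses are 7F 89 C3 0E F7 69.
Read back as big-endian, the last byte is least significant, giving 0x7F89C30EF769.
0x7F89C30EF769 = 140229659785065.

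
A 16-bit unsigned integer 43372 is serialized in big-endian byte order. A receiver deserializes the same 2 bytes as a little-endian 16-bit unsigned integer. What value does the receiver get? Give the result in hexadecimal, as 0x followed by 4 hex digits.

43372 in 16-bit hexadecimal is 0xA96C.
Stored big-endian, the bytes at ascending addresses are A9 6C.
Read back as little-endian, the first byte is least significant, giving 0x6CA9.

0x6CA9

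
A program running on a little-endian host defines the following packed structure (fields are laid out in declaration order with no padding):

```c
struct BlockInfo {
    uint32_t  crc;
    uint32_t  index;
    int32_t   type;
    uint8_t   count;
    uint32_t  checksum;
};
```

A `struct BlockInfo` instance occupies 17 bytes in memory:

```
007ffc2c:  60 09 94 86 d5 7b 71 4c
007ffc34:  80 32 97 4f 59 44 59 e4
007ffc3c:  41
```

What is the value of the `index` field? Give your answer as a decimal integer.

`index` follows `crc` (4 bytes), so it starts at byte offset 4 and occupies 4 bytes.
Bytes at offsets 4..7: D5 7B 71 4C.
Little-endian: lowest address holds the least-significant byte.
Reassemble most-significant byte first: 4C 71 7B D5 → 0x4C717BD5.
0x4C717BD5 = 1282505685.

1282505685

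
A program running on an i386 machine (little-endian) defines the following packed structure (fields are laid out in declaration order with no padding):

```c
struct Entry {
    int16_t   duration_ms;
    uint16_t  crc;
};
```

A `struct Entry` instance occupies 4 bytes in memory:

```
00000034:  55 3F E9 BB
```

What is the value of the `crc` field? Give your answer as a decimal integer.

48105

`crc` follows `duration_ms` (2 bytes), so it starts at byte offset 2 and occupies 2 bytes.
Bytes at offsets 2..3: E9 BB.
In little-endian order the low byte comes first in memory.
Reassemble most-significant byte first: BB E9 → 0xBBE9.
0xBBE9 = 48105.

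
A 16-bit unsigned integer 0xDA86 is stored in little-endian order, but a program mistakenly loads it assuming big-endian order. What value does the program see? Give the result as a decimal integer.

Stored little-endian, the bytes at ascending addresses are 86 DA.
Read back as big-endian, the last byte is least significant, giving 0x86DA.
0x86DA = 34522.

34522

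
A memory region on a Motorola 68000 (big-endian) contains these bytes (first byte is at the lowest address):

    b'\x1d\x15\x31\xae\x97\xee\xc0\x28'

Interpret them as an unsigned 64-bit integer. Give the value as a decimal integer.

2095635827553910824

In big-endian order the high byte comes first in memory.
The bytes are already most-significant first: 0x1D1531AE97EEC028.
0x1D1531AE97EEC028 = 2095635827553910824.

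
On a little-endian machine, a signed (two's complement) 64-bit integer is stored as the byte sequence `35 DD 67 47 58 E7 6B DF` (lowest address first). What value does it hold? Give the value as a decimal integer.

Little-endian stores the least-significant byte at the lowest address.
Reassemble most-significant byte first: DF 6B E7 58 47 67 DD 35 → 0xDF6BE7584767DD35.
Top bit is set, so as a signed 64-bit value this is 0xDF6BE7584767DD35 − 2^64 = -2347528414402454219.

-2347528414402454219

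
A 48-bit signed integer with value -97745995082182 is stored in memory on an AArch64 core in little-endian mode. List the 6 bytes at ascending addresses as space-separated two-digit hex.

Two's complement of -97745995082182 in 48 bits: 97745995082182 = 0x58E64350A9C6; invert → 0xA719BCAF5639; add 1 → 0xA719BCAF563A.
Split into bytes (most-significant first): A7 19 BC AF 56 3A.
Little-endian stores the least-significant byte at the lowest address.
So at ascending addresses the bytes are 3A 56 AF BC 19 A7.

3A 56 AF BC 19 A7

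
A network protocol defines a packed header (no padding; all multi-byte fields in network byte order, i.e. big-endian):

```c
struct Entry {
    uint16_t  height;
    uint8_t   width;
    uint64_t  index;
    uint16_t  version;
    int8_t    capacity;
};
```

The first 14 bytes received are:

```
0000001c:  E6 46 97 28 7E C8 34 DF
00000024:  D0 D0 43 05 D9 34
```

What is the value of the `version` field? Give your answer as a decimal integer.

1497

`version` follows `height` (2 B), `width` (1 B), `index` (8 B), so it starts at offset 2 + 1 + 8 = 11 and occupies 2 bytes.
Bytes at offsets 11..12: 05 D9.
Big-endian stores the most-significant byte at the lowest address.
The bytes are already most-significant first: 0x05D9.
0x05D9 = 1497.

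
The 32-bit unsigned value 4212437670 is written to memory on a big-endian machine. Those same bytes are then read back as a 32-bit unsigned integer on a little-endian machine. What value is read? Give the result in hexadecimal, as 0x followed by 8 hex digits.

0xA6B214FB

4212437670 in 32-bit hexadecimal is 0xFB14B2A6.
Stored big-endian, the bytes at ascending addresses are FB 14 B2 A6.
Read back as little-endian, the first byte is least significant, giving 0xA6B214FB.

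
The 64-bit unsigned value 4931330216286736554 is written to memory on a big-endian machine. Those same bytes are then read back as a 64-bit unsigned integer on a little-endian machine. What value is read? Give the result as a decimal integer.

12308596526348398404

4931330216286736554 in 64-bit hexadecimal is 0x446F9AB453EBD0AA.
Stored big-endian, the bytes at ascending addresses are 44 6F 9A B4 53 EB D0 AA.
Read back as little-endian, the first byte is least significant, giving 0xAAD0EB53B49A6F44.
0xAAD0EB53B49A6F44 = 12308596526348398404.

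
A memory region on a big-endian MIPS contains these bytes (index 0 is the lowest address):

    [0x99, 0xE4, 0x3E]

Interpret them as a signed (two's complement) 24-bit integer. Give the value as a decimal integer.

-6691778

In big-endian order the high byte comes first in memory.
The bytes are already most-significant first: 0x99E43E.
Top bit is set, so as a signed 24-bit value this is 0x99E43E − 2^24 = -6691778.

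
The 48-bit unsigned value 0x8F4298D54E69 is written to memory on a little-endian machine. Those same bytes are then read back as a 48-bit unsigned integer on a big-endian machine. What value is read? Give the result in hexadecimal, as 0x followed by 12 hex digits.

0x694ED598428F

Stored little-endian, the bytes at ascending addresses are 69 4E D5 98 42 8F.
Read back as big-endian, the last byte is least significant, giving 0x694ED598428F.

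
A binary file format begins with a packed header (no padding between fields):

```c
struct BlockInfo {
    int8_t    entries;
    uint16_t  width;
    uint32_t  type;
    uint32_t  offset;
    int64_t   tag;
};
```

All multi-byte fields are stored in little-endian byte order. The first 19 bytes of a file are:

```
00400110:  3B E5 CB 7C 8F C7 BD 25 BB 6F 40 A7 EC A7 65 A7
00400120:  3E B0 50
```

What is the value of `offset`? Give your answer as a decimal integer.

1081064229

`offset` follows `entries` (1 B), `width` (2 B), `type` (4 B), so it starts at offset 1 + 2 + 4 = 7 and occupies 4 bytes.
Bytes at offsets 7..10: 25 BB 6F 40.
Little-endian stores the least-significant byte at the lowest address.
Reassemble most-significant byte first: 40 6F BB 25 → 0x406FBB25.
0x406FBB25 = 1081064229.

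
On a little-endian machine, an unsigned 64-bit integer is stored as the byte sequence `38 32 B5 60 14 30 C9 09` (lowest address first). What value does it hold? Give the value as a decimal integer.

705147680740160056

In little-endian order the low byte comes first in memory.
Reassemble most-significant byte first: 09 C9 30 14 60 B5 32 38 → 0x09C9301460B53238.
0x09C9301460B53238 = 705147680740160056.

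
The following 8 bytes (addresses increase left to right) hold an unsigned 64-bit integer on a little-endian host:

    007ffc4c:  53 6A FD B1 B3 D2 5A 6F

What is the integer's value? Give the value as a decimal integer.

8023957355341113939

Little-endian: lowest address holds the least-significant byte.
Reassemble most-significant byte first: 6F 5A D2 B3 B1 FD 6A 53 → 0x6F5AD2B3B1FD6A53.
0x6F5AD2B3B1FD6A53 = 8023957355341113939.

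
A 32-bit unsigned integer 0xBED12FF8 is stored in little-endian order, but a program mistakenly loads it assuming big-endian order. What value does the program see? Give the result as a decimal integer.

4163883454

Stored little-endian, the bytes at ascending addresses are F8 2F D1 BE.
Read back as big-endian, the last byte is least significant, giving 0xF82FD1BE.
0xF82FD1BE = 4163883454.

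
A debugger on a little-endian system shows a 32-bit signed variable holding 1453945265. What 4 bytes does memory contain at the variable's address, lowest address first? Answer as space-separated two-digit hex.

B1 71 A9 56

1453945265 in hexadecimal, padded to 32 bits, is 0x56A971B1.
Split into bytes (most-significant first): 56 A9 71 B1.
Little-endian stores the least-significant byte at the lowest address.
So at ascending addresses the bytes are B1 71 A9 56.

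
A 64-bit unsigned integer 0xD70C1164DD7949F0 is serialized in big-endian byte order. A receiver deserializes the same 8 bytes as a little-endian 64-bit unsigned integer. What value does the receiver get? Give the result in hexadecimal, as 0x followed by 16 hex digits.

Stored big-endian, the bytes at ascending addresses are D7 0C 11 64 DD 79 49 F0.
Read back as little-endian, the first byte is least significant, giving 0xF04979DD64110CD7.

0xF04979DD64110CD7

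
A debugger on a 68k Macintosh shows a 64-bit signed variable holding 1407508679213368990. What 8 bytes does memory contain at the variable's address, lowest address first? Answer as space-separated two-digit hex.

1407508679213368990 in hexadecimal, padded to 64 bits, is 0x138879AFBACAC69E.
Split into bytes (most-significant first): 13 88 79 AF BA CA C6 9E.
Big-endian stores the most-significant byte at the lowest address.
So the memory order matches the most-significant-first order: 13 88 79 AF BA CA C6 9E.

13 88 79 AF BA CA C6 9E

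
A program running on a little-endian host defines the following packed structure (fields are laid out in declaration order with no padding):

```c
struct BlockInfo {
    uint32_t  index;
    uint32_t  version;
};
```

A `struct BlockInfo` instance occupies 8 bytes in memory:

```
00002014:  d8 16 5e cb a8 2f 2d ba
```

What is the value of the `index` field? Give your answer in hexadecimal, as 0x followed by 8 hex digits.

`index` is the first field, at byte offset 0, occupying 4 bytes.
Bytes at offsets 0..3: D8 16 5E CB.
Little-endian: lowest address holds the least-significant byte.
Reassemble most-significant byte first: CB 5E 16 D8 → 0xCB5E16D8.

0xCB5E16D8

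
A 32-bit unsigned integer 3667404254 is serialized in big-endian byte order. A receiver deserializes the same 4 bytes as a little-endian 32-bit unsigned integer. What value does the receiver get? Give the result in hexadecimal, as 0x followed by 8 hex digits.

3667404254 in 32-bit hexadecimal is 0xDA9825DE.
Stored big-endian, the bytes at ascending addresses are DA 98 25 DE.
Read back as little-endian, the first byte is least significant, giving 0xDE2598DA.

0xDE2598DA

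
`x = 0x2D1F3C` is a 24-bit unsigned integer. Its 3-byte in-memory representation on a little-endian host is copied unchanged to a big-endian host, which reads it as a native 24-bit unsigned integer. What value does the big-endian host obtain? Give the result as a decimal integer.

3940141

Stored little-endian, the bytes at ascending addresses are 3C 1F 2D.
Read back as big-endian, the last byte is least significant, giving 0x3C1F2D.
0x3C1F2D = 3940141.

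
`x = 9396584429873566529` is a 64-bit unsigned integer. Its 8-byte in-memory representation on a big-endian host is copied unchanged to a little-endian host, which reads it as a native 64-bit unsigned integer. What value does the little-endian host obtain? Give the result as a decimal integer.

9396584429873566529 in 64-bit hexadecimal is 0x82675FC0F4949341.
Stored big-endian, the bytes at ascending addresses are 82 67 5F C0 F4 94 93 41.
Read back as little-endian, the first byte is least significant, giving 0x419394F4C05F6782.
0x419394F4C05F6782 = 4725284212962191234.

4725284212962191234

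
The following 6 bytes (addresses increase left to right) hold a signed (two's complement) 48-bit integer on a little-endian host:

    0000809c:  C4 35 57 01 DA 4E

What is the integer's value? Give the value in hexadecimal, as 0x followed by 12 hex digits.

In little-endian order the low byte comes first in memory.
Reassemble most-significant byte first: 4E DA 01 57 35 C4 → 0x4EDA015735C4.

0x4EDA015735C4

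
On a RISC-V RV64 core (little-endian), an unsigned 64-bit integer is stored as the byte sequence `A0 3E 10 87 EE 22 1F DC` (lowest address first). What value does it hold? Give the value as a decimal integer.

15861434820485725856

Little-endian stores the least-significant byte at the lowest address.
Reassemble most-significant byte first: DC 1F 22 EE 87 10 3E A0 → 0xDC1F22EE87103EA0.
0xDC1F22EE87103EA0 = 15861434820485725856.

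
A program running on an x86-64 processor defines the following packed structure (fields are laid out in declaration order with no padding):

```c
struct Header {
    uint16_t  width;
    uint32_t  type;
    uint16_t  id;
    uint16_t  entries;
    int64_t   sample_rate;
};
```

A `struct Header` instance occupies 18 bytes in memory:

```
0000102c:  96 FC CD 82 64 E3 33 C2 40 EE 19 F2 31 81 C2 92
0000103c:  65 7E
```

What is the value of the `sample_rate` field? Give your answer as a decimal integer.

`sample_rate` follows `width` (2 B), `type` (4 B), `id` (2 B), `entries` (2 B), so it starts at offset 2 + 4 + 2 + 2 = 10 and occupies 8 bytes.
Bytes at offsets 10..17: 19 F2 31 81 C2 92 65 7E.
Little-endian: lowest address holds the least-significant byte.
Reassemble most-significant byte first: 7E 65 92 C2 81 31 F2 19 → 0x7E6592C28131F219.
0x7E6592C28131F219 = 9107847185515541017.

9107847185515541017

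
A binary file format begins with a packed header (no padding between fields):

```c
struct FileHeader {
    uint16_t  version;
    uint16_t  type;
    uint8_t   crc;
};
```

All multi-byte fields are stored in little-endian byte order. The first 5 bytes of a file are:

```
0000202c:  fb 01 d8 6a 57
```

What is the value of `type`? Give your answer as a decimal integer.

27352

`type` follows `version` (2 bytes), so it starts at byte offset 2 and occupies 2 bytes.
Bytes at offsets 2..3: D8 6A.
In little-endian order the low byte comes first in memory.
Reassemble most-significant byte first: 6A D8 → 0x6AD8.
0x6AD8 = 27352.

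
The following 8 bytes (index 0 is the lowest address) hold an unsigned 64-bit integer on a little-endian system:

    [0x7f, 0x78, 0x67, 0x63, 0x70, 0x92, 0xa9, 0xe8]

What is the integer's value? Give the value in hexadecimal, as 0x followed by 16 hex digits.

Little-endian: lowest address holds the least-significant byte.
Reassemble most-significant byte first: E8 A9 92 70 63 67 78 7F → 0xE8A992706367787F.

0xE8A992706367787F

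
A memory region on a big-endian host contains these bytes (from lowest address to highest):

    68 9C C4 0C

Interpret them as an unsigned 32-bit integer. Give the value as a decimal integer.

1755104268

In big-endian order the high byte comes first in memory.
The bytes are already most-significant first: 0x689CC40C.
0x689CC40C = 1755104268.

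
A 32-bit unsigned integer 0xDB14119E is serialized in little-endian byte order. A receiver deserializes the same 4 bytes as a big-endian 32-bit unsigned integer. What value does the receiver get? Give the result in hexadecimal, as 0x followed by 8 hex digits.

0x9E1114DB

Stored little-endian, the bytes at ascending addresses are 9E 11 14 DB.
Read back as big-endian, the last byte is least significant, giving 0x9E1114DB.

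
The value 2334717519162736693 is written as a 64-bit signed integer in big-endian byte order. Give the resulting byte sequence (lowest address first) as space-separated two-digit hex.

2334717519162736693 in hexadecimal, padded to 64 bits, is 0x20669536BC938035.
Split into bytes (most-significant first): 20 66 95 36 BC 93 80 35.
Big-endian stores the most-significant byte at the lowest address.
So the memory order matches the most-significant-first order: 20 66 95 36 BC 93 80 35.

20 66 95 36 BC 93 80 35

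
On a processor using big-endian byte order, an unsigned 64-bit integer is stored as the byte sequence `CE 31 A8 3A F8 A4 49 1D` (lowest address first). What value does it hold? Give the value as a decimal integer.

In big-endian order the high byte comes first in memory.
The bytes are already most-significant first: 0xCE31A83AF8A4491D.
0xCE31A83AF8A4491D = 14857841616905062685.

14857841616905062685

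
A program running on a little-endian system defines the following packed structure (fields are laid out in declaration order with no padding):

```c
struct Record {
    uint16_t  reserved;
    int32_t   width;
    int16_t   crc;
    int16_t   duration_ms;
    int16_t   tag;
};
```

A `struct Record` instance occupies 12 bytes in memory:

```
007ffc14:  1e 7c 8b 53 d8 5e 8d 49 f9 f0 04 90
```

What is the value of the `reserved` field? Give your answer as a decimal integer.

31774

`reserved` is the first field, at byte offset 0, occupying 2 bytes.
Bytes at offsets 0..1: 1E 7C.
In little-endian order the low byte comes first in memory.
Reassemble most-significant byte first: 7C 1E → 0x7C1E.
0x7C1E = 31774.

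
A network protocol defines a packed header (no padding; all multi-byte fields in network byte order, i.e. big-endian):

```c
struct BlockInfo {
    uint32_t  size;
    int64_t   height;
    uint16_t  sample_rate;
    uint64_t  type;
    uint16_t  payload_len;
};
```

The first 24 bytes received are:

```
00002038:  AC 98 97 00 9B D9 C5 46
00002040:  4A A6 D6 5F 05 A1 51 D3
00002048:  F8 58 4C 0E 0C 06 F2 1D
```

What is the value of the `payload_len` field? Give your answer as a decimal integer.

61981

`payload_len` follows `size` (4 B), `height` (8 B), `sample_rate` (2 B), `type` (8 B), so it starts at offset 4 + 8 + 2 + 8 = 22 and occupies 2 bytes.
Bytes at offsets 22..23: F2 1D.
Big-endian stores the most-significant byte at the lowest address.
The bytes are already most-significant first: 0xF21D.
0xF21D = 61981.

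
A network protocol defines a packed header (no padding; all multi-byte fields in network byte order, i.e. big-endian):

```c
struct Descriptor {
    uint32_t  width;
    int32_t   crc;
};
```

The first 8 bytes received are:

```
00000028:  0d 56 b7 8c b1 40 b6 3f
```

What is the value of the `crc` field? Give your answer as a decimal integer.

`crc` follows `width` (4 bytes), so it starts at byte offset 4 and occupies 4 bytes.
Bytes at offsets 4..7: B1 40 B6 3F.
Big-endian stores the most-significant byte at the lowest address.
The bytes are already most-significant first: 0xB140B63F.
Top bit is set, so as a signed 32-bit value this is 0xB140B63F − 2^32 = -1321159105.

-1321159105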